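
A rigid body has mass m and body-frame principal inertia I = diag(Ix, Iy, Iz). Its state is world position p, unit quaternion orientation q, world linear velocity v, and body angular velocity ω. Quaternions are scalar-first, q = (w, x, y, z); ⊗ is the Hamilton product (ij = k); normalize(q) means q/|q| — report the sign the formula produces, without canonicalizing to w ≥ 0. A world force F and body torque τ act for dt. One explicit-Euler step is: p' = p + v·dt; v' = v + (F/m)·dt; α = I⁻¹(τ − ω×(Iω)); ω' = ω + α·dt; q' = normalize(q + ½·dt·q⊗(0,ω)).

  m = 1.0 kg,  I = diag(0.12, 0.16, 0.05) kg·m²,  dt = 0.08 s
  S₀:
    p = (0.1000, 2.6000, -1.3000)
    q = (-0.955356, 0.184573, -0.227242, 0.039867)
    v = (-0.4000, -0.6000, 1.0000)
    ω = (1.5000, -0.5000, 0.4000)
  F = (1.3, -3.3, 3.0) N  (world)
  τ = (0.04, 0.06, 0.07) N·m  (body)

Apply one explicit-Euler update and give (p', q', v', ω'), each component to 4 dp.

a = (1.3000, -3.3000, 3.0000)
p' = p + v·dt = (0.0680, 2.5520, -1.2200)
v + (F/m)dt = (-0.2960, -0.8640, 1.2400)
angular accel α = (0.1500, 0.1125, 2.0000)
ω' = ω + α·dt = (1.5120, -0.4910, 0.5600)
Hamilton product q⊗(0,ω) = (-0.4064273, -1.5039973, 0.4636493, -0.1335659)
q' = normalize(q + ½dt·q⊗(0,ω)) = (-0.9696, 0.1241, -0.2083, 0.0345)

p' = (0.0680, 2.5520, -1.2200)
q' = (-0.9696, 0.1241, -0.2083, 0.0345)
v' = (-0.2960, -0.8640, 1.2400)
ω' = (1.5120, -0.4910, 0.5600)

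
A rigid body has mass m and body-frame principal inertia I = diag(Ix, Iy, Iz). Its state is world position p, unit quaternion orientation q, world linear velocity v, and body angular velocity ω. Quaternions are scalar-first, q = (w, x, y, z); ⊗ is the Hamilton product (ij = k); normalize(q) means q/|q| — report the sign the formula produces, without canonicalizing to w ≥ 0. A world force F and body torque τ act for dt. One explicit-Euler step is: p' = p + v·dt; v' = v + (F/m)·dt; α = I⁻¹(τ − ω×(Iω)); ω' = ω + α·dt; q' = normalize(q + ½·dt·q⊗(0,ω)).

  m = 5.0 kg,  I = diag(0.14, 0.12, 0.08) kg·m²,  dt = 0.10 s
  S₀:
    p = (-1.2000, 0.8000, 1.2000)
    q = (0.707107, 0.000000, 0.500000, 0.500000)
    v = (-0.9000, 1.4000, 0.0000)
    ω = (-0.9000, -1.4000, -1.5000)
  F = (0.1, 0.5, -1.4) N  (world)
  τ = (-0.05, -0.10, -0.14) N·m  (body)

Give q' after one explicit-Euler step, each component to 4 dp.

q' = (0.7748, -0.0341, 0.4253, 0.4665)

2q̇ = q⊗(0,ω) = (1.4500000, -0.6863963, -1.4399498, -0.6106605)
updated quaternion q' = (0.7748, -0.0341, 0.4253, 0.4665)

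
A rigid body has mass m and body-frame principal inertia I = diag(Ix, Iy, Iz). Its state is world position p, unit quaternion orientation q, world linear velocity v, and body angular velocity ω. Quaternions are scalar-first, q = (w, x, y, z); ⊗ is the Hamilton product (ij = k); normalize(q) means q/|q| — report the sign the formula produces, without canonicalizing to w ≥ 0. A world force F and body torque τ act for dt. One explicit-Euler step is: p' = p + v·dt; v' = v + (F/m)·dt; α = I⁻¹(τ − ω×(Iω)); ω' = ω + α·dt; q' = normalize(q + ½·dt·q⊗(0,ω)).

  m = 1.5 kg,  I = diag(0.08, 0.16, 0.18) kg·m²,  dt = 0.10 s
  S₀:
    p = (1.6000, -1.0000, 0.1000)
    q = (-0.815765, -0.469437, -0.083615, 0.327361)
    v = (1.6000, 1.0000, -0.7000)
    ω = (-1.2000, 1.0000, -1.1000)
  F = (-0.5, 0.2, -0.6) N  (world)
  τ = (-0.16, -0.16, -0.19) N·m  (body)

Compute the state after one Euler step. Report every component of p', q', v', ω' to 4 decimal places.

p' = (1.7600, -0.9000, 0.0300)
q' = (-0.8180, -0.4303, -0.1691, 0.3422)
v' = (1.5667, 1.0133, -0.7400)
ω' = (-1.3725, 0.9825, -1.1522)

angular accel α = (-1.7250, -0.1750, -0.5222)
ω' = ω + α·dt = (-1.3725, 0.9825, -1.1522)
2q̇ = q⊗(0,ω) = (-0.1196123, 0.7435335, -1.7249789, 0.3275665)
q' = normalize(q + ½dt·q⊗(0,ω)) = (-0.8180, -0.4303, -0.1691, 0.3422)
p' = p + v·dt = (1.7600, -0.9000, 0.0300)
v' = v + a·dt = (1.5667, 1.0133, -0.7400)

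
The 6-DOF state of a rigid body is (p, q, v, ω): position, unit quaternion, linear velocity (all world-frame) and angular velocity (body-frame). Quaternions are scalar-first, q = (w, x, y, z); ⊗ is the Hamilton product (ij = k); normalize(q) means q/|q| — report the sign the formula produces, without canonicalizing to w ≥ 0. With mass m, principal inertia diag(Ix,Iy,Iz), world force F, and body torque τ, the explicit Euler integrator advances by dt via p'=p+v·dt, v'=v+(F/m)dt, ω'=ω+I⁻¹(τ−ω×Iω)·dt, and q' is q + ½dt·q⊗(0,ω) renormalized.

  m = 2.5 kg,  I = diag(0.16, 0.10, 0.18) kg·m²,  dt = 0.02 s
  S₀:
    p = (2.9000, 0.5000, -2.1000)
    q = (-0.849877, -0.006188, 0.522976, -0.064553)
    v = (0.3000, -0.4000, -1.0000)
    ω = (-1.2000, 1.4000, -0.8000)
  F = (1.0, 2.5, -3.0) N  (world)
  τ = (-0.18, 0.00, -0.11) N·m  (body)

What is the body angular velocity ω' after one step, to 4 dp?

angular accel α = (-0.5650, 0.1920, -1.1711)
ω' = ω + α·dt = (-1.2113, 1.4038, -0.8234)

ω' = (-1.2113, 1.4038, -0.8234)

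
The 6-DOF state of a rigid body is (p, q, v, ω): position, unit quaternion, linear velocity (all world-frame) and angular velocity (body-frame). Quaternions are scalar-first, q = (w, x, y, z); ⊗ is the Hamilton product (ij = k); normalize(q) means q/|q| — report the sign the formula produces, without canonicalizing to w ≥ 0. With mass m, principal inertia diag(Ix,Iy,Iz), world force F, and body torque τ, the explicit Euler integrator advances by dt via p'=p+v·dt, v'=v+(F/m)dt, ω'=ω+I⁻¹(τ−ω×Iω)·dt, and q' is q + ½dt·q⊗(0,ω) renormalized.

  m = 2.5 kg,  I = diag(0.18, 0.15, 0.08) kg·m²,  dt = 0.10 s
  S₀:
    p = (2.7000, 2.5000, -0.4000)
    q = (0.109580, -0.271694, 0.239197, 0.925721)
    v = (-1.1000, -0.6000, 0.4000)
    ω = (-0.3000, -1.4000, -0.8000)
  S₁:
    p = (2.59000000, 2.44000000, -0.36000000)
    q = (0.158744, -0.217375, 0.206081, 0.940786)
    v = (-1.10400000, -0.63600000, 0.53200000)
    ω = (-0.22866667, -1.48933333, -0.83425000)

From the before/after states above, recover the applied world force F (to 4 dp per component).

v₁ − v₀ = (-0.00400000, -0.03600000, 0.13200000)
m·(v₁−v₀)/dt = (-0.1000, -0.9000, 3.3000)

F = (-0.1000, -0.9000, 3.3000)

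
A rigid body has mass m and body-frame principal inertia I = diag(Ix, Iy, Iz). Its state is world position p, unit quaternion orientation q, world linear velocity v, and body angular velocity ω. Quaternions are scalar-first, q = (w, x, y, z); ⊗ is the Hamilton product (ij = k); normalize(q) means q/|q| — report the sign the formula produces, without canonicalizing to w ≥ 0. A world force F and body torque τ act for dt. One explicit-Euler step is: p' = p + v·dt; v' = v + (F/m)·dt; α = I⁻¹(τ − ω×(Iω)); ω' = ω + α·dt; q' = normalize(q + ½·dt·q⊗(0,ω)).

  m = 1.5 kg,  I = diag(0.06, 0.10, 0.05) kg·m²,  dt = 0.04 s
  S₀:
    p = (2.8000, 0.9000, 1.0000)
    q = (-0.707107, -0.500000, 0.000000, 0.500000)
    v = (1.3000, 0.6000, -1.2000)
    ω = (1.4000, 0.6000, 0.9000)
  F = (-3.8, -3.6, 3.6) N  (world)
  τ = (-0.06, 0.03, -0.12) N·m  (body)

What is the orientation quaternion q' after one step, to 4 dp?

q' = (-0.7017, -0.5255, 0.0145, 0.4810)

Hamilton product q⊗(0,ω) = (0.2500000, -1.2899498, 0.7257358, -0.9363963)
q + ½dt·q⊗(0,ω), renormalized = (-0.7017, -0.5255, 0.0145, 0.4810)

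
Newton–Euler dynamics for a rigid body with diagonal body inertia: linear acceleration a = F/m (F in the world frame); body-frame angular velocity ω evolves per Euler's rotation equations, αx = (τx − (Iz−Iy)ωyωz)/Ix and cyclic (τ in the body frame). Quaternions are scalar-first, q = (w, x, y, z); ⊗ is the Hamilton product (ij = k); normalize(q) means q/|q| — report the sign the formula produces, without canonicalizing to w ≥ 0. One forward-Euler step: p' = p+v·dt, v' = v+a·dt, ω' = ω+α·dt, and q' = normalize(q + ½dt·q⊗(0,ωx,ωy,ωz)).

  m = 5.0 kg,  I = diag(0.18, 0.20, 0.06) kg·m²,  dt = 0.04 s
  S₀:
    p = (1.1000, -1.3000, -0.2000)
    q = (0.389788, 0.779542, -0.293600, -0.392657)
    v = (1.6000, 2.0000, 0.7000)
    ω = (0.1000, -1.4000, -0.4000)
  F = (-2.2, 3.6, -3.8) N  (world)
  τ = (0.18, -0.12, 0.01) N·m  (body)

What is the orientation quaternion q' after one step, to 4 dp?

q' = (0.3767, 0.7713, -0.2989, -0.4168)

q⊗(0,ω) = (-0.6460570, -0.3933010, -0.2731521, -1.2179140)
q' = normalize(q + ½dt·q⊗(0,ω)) = (0.3767, 0.7713, -0.2989, -0.4168)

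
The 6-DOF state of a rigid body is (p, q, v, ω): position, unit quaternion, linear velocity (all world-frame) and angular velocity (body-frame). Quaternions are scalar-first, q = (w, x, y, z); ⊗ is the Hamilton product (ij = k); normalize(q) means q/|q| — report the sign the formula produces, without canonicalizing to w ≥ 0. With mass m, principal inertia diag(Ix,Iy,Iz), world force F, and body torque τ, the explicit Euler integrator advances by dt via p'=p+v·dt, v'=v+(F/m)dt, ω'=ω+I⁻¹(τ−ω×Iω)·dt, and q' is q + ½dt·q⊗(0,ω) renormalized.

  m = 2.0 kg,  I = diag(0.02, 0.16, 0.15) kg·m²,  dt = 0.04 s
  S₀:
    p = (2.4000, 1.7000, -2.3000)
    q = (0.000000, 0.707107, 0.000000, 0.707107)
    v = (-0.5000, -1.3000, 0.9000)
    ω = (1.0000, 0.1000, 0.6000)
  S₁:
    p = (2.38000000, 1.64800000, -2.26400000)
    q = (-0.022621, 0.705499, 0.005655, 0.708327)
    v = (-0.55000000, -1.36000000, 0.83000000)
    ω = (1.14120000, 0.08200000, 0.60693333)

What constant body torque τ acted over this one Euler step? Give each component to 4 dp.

Δω = ω₁−ω₀ = (0.14120000, -0.01800000, 0.00693333)
ω₀×(Iω₀) = (-0.0006, -0.0780, 0.0140)
τ = I·(Δω/dt) + ω₀×(Iω₀) = (0.0700, -0.1500, 0.0400)

τ = (0.0700, -0.1500, 0.0400)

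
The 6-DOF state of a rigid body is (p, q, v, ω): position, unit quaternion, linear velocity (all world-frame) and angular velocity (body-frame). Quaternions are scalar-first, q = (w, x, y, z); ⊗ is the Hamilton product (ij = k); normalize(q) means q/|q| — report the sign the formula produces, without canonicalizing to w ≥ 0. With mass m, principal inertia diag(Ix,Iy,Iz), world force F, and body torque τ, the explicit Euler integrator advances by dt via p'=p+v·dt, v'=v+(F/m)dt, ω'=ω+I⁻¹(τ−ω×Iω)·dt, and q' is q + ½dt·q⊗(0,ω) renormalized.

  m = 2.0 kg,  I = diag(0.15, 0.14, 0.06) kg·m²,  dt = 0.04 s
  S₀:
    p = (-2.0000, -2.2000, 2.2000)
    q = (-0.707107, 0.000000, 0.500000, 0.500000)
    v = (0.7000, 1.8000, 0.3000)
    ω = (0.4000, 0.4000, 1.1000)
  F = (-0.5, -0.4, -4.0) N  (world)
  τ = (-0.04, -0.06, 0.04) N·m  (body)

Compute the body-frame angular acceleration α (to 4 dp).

α = (-0.0320, -0.7114, 0.6933)

precession coupling ω×(Iω) = (-0.0352, 0.0396, -0.0016)
angular accel α = (-0.0320, -0.7114, 0.6933)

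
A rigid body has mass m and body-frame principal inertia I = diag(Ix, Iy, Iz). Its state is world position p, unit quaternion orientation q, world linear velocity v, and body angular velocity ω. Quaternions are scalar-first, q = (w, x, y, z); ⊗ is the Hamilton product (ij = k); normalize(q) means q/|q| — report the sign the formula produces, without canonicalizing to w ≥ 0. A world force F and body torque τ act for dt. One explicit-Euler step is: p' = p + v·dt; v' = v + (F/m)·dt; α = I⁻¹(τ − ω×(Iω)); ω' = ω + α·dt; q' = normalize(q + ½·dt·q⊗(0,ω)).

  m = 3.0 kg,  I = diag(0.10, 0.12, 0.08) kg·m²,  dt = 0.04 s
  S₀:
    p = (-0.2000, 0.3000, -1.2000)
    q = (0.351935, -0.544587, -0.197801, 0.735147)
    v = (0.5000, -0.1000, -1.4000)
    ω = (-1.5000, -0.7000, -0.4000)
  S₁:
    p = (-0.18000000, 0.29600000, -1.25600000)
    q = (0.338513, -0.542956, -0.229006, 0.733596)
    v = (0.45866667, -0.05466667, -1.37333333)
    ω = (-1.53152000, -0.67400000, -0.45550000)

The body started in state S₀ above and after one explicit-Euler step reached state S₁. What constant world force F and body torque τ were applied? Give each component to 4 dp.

F = (-3.1000, 3.4000, 2.0000)
τ = (-0.0900, 0.0900, -0.0900)

rate change Δω = (-0.03152000, 0.02600000, -0.05550000)
I·α + gyro = (-0.0900, 0.0900, -0.0900)
v₁ − v₀ = (-0.04133333, 0.04533333, 0.02666667)
applied force F = (-3.1000, 3.4000, 2.0000)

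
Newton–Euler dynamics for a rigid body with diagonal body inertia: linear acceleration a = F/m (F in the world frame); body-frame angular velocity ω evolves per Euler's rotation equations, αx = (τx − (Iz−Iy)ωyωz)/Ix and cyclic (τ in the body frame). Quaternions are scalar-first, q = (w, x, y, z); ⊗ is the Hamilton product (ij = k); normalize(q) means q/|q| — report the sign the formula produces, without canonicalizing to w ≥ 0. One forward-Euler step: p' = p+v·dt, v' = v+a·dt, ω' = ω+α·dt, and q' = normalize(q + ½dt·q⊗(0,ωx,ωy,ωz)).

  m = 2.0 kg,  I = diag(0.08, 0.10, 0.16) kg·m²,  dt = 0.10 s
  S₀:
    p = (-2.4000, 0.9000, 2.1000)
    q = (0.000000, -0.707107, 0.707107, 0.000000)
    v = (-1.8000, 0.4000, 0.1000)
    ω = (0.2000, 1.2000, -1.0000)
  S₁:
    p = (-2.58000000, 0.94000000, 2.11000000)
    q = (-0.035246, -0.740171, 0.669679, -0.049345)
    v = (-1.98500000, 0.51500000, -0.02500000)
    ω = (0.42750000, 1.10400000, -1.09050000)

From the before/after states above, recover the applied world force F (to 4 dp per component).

F = (-3.7000, 2.3000, -2.5000)

velocity change Δv = (-0.18500000, 0.11500000, -0.12500000)
applied force F = (-3.7000, 2.3000, -2.5000)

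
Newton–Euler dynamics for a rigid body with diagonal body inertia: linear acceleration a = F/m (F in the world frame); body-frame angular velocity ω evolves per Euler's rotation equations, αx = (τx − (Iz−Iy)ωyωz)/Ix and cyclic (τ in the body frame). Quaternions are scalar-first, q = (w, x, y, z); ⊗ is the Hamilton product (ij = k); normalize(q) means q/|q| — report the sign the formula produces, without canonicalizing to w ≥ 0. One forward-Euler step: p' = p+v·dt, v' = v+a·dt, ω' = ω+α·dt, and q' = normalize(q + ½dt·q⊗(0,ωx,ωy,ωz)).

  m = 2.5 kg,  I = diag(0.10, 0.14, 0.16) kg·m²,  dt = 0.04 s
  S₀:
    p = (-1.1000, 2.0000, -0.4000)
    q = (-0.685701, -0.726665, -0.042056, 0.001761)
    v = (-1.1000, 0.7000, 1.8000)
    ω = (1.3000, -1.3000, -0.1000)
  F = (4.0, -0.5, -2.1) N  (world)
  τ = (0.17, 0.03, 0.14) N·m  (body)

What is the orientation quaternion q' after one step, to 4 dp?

2q̇ = q⊗(0,ω) = (0.8901678, -0.8849164, 0.8210341, 1.0679074)
updated quaternion q' = (-0.6674, -0.7439, -0.0256, 0.0231)

q' = (-0.6674, -0.7439, -0.0256, 0.0231)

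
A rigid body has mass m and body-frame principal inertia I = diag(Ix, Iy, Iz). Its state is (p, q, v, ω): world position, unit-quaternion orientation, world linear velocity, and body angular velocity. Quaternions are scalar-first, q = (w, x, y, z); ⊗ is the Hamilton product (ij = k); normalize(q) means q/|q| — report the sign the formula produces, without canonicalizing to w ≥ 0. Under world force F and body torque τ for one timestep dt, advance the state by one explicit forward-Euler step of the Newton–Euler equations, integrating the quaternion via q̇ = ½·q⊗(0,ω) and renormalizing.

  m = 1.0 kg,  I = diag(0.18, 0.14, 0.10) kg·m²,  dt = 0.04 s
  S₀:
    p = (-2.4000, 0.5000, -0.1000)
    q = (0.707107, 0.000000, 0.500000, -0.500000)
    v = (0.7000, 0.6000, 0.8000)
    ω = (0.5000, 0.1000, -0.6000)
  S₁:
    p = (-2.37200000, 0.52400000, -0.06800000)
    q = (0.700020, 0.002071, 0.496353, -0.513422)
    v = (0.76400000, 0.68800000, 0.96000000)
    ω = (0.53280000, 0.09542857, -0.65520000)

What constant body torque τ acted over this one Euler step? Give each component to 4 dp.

τ = (0.1500, -0.0400, -0.1400)

ω₁ − ω₀ = (0.03280000, -0.00457143, -0.05520000)
applied torque τ = (0.1500, -0.0400, -0.1400)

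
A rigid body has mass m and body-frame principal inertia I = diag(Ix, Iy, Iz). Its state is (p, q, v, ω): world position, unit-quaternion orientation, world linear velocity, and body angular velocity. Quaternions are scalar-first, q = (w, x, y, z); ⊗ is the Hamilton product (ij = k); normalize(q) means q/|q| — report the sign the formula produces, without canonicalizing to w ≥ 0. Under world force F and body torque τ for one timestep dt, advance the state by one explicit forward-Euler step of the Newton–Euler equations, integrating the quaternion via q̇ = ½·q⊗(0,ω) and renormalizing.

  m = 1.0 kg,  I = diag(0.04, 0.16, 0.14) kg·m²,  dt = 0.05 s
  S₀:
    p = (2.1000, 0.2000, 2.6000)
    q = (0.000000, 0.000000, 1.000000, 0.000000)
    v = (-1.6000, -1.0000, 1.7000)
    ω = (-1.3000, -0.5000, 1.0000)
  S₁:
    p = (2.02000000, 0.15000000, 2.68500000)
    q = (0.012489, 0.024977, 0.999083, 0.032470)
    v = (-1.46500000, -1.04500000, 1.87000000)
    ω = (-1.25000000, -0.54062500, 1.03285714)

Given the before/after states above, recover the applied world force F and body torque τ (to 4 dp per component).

F = (2.7000, -0.9000, 3.4000)
τ = (0.0500, 0.0000, 0.1700)

Δω = ω₁−ω₀ = (0.05000000, -0.04062500, 0.03285714)
ω₀×(Iω₀) = (0.0100, 0.1300, 0.0780)
I·α + gyro = (0.0500, 0.0000, 0.1700)
Δv = v₁−v₀ = (0.13500000, -0.04500000, 0.17000000)
applied force F = (2.7000, -0.9000, 3.4000)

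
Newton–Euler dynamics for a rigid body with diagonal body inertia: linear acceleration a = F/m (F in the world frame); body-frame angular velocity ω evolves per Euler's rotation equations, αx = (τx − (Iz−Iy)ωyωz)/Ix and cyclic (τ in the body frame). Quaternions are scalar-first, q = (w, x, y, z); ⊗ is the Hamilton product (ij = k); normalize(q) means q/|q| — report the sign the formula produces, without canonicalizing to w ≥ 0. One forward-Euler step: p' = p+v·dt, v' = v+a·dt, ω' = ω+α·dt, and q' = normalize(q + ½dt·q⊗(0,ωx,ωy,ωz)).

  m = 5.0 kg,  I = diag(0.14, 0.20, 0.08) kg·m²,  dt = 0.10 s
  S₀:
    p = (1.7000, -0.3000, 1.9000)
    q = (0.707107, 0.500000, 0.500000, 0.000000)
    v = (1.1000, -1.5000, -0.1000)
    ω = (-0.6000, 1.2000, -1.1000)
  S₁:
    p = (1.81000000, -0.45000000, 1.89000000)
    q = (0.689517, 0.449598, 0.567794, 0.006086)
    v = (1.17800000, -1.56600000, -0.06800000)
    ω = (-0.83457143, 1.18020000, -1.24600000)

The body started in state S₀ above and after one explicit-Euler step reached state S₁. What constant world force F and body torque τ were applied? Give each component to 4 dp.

F = (3.9000, -3.3000, 1.6000)
τ = (-0.1700, 0.0000, -0.1600)

velocity change Δv = (0.07800000, -0.06600000, 0.03200000)
m·(v₁−v₀)/dt = (3.9000, -3.3000, 1.6000)
ω₁ − ω₀ = (-0.23457143, -0.01980000, -0.14600000)
precession coupling = (0.1584, 0.0396, -0.0432)
I·α + gyro = (-0.1700, 0.0000, -0.1600)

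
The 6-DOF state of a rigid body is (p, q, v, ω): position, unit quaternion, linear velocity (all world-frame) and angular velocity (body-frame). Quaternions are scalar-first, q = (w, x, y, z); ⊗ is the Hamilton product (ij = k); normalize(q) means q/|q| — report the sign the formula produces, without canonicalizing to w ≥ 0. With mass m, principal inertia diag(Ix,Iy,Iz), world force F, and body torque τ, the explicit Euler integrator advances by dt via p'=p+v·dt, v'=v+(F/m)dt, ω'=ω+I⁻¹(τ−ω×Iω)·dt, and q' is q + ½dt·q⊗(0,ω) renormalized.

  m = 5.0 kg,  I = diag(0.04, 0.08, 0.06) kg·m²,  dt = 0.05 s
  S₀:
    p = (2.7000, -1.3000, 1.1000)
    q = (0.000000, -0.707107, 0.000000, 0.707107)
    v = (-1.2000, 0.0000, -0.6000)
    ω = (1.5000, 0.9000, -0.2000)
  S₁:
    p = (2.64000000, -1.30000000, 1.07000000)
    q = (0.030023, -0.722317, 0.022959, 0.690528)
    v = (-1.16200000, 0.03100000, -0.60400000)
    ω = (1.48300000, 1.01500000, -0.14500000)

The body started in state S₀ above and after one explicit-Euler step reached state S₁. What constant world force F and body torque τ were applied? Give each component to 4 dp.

F = (3.8000, 3.1000, -0.4000)
τ = (-0.0100, 0.1900, 0.1200)

ω₁ − ω₀ = (-0.01700000, 0.11500000, 0.05500000)
ω₀×(Iω₀) = (0.0036, 0.0060, 0.0540)
I·α + gyro = (-0.0100, 0.1900, 0.1200)
v₁ − v₀ = (0.03800000, 0.03100000, -0.00400000)
applied force F = (3.8000, 3.1000, -0.4000)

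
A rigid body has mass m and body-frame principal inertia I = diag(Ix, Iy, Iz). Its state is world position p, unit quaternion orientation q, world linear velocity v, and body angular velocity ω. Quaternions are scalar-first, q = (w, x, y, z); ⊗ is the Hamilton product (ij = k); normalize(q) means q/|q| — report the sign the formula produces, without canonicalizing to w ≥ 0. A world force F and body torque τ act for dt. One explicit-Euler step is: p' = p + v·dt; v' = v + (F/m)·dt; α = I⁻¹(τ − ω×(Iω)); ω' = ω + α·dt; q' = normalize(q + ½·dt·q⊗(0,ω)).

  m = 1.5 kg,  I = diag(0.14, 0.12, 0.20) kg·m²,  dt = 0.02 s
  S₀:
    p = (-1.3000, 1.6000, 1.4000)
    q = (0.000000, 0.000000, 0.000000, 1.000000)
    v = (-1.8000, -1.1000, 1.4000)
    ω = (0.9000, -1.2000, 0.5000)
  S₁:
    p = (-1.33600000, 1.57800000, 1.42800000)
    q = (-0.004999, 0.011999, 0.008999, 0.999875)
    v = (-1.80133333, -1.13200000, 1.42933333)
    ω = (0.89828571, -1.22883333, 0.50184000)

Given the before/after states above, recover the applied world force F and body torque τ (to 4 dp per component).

F = (-0.1000, -2.4000, 2.2000)
τ = (-0.0600, -0.2000, 0.0400)

velocity change Δv = (-0.00133333, -0.03200000, 0.02933333)
m·(v₁−v₀)/dt = (-0.1000, -2.4000, 2.2000)
Δω = ω₁−ω₀ = (-0.00171429, -0.02883333, 0.00184000)
I·α + gyro = (-0.0600, -0.2000, 0.0400)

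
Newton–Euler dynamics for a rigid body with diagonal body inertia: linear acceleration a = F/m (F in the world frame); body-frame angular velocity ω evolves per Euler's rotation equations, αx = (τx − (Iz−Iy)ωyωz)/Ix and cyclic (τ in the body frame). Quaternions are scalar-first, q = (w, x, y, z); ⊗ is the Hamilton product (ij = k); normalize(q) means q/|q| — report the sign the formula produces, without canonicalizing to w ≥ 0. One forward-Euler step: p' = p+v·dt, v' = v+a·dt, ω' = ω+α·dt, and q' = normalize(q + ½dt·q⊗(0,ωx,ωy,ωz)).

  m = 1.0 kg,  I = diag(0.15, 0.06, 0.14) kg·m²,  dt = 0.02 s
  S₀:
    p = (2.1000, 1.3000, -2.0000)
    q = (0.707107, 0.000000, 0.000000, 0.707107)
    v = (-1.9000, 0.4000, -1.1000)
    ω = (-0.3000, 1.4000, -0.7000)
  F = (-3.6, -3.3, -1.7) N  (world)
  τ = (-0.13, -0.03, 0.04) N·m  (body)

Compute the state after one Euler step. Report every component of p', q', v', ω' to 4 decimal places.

linear accel F/m = (-3.6000, -3.3000, -1.7000)
new position p' = (2.0620, 1.3080, -2.0220)
v' = v + a·dt = (-1.9720, 0.3340, -1.1340)
ω×(Iω) gyroscopic = (-0.0784, 0.0021, 0.0378)
angular accel α = (-0.3440, -0.5350, 0.0157)
ω' = ω + α·dt = (-0.3069, 1.3893, -0.6997)
q⊗(0,ω) = (0.4949749, -1.2020819, 0.7778177, -0.4949749)
q' = normalize(q + ½dt·q⊗(0,ω)) = (0.7120, -0.0120, 0.0078, 0.7021)

p' = (2.0620, 1.3080, -2.0220)
q' = (0.7120, -0.0120, 0.0078, 0.7021)
v' = (-1.9720, 0.3340, -1.1340)
ω' = (-0.3069, 1.3893, -0.6997)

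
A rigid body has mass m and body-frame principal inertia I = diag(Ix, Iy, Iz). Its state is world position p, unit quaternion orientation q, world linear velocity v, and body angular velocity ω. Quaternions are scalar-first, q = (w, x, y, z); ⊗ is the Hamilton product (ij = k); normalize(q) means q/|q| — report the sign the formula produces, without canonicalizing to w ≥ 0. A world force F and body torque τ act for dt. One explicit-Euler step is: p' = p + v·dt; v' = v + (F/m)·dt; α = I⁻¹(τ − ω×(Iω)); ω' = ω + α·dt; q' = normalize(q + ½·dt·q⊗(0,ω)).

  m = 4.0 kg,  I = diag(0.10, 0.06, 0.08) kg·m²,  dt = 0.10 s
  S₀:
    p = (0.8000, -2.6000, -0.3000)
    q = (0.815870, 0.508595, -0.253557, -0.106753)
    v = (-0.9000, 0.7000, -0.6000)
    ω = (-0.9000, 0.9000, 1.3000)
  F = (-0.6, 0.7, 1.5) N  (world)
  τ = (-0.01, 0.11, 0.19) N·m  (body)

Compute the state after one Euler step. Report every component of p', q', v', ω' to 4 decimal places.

new position p' = (0.7100, -2.5300, -0.3600)
new velocity v' = (-0.9150, 0.7175, -0.5625)
ω×(Iω) gyroscopic = (0.0234, -0.0234, 0.0324)
angular accel α = (-0.3340, 2.2233, 1.9700)
new body rate ω' = (-0.9334, 1.1223, 1.4970)
2q̇ = q⊗(0,ω) = (0.8247157, -0.9678294, 0.1691872, 1.2901652)
updated quaternion q' = (0.8536, 0.4583, -0.2441, -0.0421)

p' = (0.7100, -2.5300, -0.3600)
q' = (0.8536, 0.4583, -0.2441, -0.0421)
v' = (-0.9150, 0.7175, -0.5625)
ω' = (-0.9334, 1.1223, 1.4970)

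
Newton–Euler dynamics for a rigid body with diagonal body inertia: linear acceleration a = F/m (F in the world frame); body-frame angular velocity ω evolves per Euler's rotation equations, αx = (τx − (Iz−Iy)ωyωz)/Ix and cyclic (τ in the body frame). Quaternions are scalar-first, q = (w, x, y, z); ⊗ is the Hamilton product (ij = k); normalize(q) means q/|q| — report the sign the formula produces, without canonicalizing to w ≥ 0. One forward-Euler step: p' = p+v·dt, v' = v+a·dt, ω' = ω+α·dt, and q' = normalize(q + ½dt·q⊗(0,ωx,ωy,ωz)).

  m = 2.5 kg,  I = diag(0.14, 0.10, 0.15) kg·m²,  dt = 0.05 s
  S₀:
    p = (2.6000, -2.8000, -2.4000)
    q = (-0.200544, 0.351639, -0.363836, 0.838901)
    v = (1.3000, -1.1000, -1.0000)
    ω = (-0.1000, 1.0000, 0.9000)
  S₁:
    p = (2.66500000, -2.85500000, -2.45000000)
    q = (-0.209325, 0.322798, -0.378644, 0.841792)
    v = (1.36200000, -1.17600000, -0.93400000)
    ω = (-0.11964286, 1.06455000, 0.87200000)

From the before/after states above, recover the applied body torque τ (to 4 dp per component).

τ = (-0.0100, 0.1300, -0.0800)

Δω = ω₁−ω₀ = (-0.01964286, 0.06455000, -0.02800000)
gyro term ω₀×Iω₀ = (0.0450, 0.0009, 0.0040)
applied torque τ = (-0.0100, 0.1300, -0.0800)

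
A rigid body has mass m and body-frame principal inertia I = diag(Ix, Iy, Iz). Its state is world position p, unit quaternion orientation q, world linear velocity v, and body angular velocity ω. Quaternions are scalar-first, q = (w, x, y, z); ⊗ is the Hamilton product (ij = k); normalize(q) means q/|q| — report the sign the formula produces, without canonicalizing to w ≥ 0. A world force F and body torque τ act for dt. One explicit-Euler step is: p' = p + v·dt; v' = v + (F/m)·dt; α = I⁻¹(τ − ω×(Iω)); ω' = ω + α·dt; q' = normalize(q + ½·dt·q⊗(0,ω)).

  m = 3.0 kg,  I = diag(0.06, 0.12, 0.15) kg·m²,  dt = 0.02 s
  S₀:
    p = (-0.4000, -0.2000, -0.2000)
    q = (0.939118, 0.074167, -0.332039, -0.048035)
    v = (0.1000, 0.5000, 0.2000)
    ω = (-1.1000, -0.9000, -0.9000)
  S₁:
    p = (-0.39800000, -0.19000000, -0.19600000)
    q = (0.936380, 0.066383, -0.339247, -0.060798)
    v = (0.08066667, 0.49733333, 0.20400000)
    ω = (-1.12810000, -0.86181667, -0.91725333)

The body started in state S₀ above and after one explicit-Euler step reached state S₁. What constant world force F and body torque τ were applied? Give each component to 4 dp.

F = (-2.9000, -0.4000, 0.6000)
τ = (-0.0600, 0.1400, -0.0700)

Δω = ω₁−ω₀ = (-0.02810000, 0.03818333, -0.01725333)
ω₀×(Iω₀) = (0.0243, -0.0891, 0.0594)
I·α + gyro = (-0.0600, 0.1400, -0.0700)
Δv = v₁−v₀ = (-0.01933333, -0.00266667, 0.00400000)
applied force F = (-2.9000, -0.4000, 0.6000)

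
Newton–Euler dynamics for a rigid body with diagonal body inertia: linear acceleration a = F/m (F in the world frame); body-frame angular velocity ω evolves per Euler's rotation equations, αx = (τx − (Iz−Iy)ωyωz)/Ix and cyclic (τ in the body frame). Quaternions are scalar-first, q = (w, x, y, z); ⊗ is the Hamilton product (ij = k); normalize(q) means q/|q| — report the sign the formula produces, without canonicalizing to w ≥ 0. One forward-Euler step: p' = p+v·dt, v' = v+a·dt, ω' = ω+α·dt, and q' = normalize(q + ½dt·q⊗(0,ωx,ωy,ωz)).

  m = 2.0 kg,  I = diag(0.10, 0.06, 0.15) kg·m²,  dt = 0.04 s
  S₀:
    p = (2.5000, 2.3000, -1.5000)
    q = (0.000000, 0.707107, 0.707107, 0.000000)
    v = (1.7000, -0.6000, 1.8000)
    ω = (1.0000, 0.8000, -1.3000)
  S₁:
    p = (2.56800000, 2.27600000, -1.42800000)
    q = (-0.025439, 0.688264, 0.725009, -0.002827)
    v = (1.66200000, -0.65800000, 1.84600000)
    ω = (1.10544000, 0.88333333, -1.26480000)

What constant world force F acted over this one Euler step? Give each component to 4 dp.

v₁ − v₀ = (-0.03800000, -0.05800000, 0.04600000)
F = m·Δv/dt = (-1.9000, -2.9000, 2.3000)

F = (-1.9000, -2.9000, 2.3000)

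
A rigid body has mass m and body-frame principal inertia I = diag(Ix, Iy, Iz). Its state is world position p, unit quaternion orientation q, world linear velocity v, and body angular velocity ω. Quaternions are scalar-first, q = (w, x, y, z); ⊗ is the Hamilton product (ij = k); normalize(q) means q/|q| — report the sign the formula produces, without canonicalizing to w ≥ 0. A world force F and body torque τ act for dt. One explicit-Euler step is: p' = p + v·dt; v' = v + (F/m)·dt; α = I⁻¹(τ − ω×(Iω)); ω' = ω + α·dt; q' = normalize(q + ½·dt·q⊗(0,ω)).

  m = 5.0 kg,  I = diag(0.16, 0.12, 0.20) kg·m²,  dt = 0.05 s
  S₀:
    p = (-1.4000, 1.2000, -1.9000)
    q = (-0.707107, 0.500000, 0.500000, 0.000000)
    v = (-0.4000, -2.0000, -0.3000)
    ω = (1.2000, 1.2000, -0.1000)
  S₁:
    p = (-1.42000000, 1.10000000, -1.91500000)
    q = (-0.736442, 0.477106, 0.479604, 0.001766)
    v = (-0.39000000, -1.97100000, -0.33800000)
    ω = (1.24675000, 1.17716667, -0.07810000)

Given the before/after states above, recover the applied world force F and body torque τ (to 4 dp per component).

F = (1.0000, 2.9000, -3.8000)
τ = (0.1400, -0.0500, 0.0300)

Δω = ω₁−ω₀ = (0.04675000, -0.02283333, 0.02190000)
τ = I·(Δω/dt) + ω₀×(Iω₀) = (0.1400, -0.0500, 0.0300)
velocity change Δv = (0.01000000, 0.02900000, -0.03800000)
m·(v₁−v₀)/dt = (1.0000, 2.9000, -3.8000)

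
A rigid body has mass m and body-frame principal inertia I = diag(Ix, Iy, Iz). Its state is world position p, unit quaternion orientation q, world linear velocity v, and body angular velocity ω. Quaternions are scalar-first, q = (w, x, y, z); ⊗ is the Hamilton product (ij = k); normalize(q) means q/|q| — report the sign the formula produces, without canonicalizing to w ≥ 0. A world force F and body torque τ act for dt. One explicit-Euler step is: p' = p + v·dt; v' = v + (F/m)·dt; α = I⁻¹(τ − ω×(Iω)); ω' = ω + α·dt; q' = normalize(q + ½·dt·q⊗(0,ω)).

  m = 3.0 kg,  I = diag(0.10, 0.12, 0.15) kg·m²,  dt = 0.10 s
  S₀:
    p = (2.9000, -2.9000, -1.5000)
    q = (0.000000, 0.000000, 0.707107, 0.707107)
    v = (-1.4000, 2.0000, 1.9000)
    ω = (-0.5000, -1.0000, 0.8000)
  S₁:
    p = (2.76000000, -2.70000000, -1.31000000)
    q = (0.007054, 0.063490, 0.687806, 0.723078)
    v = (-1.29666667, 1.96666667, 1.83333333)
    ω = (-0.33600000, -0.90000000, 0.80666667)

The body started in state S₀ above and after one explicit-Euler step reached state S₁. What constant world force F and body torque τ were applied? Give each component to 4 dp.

Δω = ω₁−ω₀ = (0.16400000, 0.10000000, 0.00666667)
applied torque τ = (0.1400, 0.1400, 0.0200)
v₁ − v₀ = (0.10333333, -0.03333333, -0.06666667)
m·(v₁−v₀)/dt = (3.1000, -1.0000, -2.0000)

F = (3.1000, -1.0000, -2.0000)
τ = (0.1400, 0.1400, 0.0200)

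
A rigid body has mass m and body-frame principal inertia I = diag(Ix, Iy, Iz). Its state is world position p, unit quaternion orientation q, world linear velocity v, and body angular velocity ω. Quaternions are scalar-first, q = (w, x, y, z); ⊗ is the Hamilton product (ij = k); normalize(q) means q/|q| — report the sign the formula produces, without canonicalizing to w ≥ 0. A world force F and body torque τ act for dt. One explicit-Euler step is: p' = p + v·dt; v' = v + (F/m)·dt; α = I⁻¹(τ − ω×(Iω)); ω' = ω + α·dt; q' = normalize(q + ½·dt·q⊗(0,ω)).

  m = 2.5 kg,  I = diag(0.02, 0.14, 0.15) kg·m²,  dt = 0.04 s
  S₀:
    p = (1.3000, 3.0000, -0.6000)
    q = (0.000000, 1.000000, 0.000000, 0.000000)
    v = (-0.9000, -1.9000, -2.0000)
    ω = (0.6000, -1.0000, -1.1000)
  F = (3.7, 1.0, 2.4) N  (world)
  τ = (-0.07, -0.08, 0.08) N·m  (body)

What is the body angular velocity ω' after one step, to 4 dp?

gyro term ω×Iω = (0.0110, 0.0858, -0.0720)
α = I⁻¹(τ − ω×Iω) = (-4.0500, -1.1843, 1.0133)
ω' = ω + α·dt = (0.4380, -1.0474, -1.0595)

ω' = (0.4380, -1.0474, -1.0595)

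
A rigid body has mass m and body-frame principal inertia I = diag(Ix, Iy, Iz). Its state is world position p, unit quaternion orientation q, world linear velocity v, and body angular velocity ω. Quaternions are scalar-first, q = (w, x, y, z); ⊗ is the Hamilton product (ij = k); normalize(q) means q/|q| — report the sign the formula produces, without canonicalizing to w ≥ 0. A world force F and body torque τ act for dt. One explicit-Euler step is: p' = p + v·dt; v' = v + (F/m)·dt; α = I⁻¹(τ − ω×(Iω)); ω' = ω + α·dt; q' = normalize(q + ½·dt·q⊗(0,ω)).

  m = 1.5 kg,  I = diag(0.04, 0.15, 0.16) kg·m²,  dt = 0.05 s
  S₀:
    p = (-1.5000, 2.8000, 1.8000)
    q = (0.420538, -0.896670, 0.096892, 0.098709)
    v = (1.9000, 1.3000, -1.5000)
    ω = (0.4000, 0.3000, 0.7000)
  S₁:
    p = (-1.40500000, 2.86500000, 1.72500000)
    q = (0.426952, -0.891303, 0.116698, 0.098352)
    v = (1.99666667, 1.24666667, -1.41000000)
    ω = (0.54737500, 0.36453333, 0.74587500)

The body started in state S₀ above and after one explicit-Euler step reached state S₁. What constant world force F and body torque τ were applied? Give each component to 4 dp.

F = (2.9000, -1.6000, 2.7000)
τ = (0.1200, 0.1600, 0.1600)

velocity change Δv = (0.09666667, -0.05333333, 0.09000000)
applied force F = (2.9000, -1.6000, 2.7000)
Δω = ω₁−ω₀ = (0.14737500, 0.06453333, 0.04587500)
precession coupling = (0.0021, -0.0336, 0.0132)
I·α + gyro = (0.1200, 0.1600, 0.1600)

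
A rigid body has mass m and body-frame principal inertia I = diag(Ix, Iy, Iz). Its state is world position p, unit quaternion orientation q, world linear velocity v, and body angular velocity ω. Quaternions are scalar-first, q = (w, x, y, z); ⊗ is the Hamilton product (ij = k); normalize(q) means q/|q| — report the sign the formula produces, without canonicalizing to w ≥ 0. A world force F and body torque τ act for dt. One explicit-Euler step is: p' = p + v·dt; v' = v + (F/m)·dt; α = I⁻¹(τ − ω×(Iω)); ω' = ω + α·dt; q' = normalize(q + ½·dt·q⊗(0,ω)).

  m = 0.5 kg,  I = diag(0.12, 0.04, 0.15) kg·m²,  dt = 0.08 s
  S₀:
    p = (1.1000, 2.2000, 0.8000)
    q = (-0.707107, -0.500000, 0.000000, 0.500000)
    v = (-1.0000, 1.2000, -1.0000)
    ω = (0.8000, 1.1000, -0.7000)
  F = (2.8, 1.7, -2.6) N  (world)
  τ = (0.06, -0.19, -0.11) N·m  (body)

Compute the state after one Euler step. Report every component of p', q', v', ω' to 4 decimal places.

p' = (1.0200, 2.2960, 0.7200)
q' = (-0.6758, -0.5436, -0.0291, 0.4969)
v' = (-0.5520, 1.4720, -1.4160)
ω' = (0.8965, 0.6864, -0.7211)

a = (5.6000, 3.4000, -5.2000)
new position p' = (1.0200, 2.2960, 0.7200)
v + (F/m)dt = (-0.5520, 1.4720, -1.4160)
ω×(Iω) gyroscopic = (-0.0847, 0.0168, -0.0704)
(τ − ω×Iω)/I = (1.2058, -5.1700, -0.2640)
new body rate ω' = (0.8965, 0.6864, -0.7211)
Hamilton product q⊗(0,ω) = (0.7500000, -1.1156856, -0.7278177, -0.0550251)
updated quaternion q' = (-0.6758, -0.5436, -0.0291, 0.4969)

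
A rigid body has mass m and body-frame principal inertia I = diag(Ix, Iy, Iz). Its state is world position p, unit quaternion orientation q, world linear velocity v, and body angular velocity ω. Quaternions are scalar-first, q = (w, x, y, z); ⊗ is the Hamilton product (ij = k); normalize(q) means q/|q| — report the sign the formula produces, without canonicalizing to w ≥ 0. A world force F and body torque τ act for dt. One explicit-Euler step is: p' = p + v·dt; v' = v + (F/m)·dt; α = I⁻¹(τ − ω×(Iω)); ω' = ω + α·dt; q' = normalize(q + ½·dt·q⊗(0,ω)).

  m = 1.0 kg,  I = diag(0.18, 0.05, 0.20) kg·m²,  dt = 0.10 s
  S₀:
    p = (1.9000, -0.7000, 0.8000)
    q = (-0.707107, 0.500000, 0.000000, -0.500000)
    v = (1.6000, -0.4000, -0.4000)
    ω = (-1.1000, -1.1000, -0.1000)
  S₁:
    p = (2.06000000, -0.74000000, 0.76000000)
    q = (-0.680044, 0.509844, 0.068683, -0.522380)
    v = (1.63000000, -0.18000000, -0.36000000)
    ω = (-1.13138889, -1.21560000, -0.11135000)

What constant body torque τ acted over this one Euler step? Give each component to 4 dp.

τ = (-0.0400, -0.0600, -0.1800)

rate change Δω = (-0.03138889, -0.11560000, -0.01135000)
applied torque τ = (-0.0400, -0.0600, -0.1800)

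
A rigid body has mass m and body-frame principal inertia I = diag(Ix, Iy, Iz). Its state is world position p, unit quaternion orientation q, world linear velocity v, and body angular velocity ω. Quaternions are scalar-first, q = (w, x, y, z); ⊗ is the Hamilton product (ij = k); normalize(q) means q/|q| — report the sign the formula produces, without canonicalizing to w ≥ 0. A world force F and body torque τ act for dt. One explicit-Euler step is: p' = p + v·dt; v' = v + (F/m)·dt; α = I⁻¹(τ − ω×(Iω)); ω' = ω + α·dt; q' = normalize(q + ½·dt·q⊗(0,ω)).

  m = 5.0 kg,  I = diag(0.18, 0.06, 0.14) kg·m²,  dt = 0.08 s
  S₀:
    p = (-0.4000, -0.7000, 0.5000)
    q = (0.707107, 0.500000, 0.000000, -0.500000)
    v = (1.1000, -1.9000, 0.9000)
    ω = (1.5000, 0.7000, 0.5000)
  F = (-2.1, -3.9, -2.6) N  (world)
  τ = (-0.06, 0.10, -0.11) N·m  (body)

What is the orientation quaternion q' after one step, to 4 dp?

Hamilton product q⊗(0,ω) = (-0.5000000, 1.4106605, -0.5050251, 0.7035535)
q + ½dt·q⊗(0,ω), renormalized = (0.6855, 0.5551, -0.0202, -0.4707)

q' = (0.6855, 0.5551, -0.0202, -0.4707)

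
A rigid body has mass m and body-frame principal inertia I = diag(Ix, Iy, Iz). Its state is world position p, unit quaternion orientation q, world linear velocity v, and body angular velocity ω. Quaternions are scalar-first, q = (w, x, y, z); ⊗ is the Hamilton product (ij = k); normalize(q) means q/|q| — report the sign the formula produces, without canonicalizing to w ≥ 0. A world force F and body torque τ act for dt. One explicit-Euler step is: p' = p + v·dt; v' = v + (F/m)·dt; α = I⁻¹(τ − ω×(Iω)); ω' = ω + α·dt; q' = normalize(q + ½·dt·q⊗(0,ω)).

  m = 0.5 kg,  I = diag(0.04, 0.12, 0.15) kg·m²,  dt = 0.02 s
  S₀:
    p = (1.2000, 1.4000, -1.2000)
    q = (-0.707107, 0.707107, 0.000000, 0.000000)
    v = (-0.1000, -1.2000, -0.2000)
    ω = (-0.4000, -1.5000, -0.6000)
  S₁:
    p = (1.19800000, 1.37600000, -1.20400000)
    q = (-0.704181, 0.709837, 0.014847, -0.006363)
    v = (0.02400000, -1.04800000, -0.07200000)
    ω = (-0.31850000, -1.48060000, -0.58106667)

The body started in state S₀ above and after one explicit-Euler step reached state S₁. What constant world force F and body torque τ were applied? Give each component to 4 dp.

velocity change Δv = (0.12400000, 0.15200000, 0.12800000)
F = m·Δv/dt = (3.1000, 3.8000, 3.2000)
ω₁ − ω₀ = (0.08150000, 0.01940000, 0.01893333)
precession coupling = (0.0270, -0.0264, 0.0480)
I·α + gyro = (0.1900, 0.0900, 0.1900)

F = (3.1000, 3.8000, 3.2000)
τ = (0.1900, 0.0900, 0.1900)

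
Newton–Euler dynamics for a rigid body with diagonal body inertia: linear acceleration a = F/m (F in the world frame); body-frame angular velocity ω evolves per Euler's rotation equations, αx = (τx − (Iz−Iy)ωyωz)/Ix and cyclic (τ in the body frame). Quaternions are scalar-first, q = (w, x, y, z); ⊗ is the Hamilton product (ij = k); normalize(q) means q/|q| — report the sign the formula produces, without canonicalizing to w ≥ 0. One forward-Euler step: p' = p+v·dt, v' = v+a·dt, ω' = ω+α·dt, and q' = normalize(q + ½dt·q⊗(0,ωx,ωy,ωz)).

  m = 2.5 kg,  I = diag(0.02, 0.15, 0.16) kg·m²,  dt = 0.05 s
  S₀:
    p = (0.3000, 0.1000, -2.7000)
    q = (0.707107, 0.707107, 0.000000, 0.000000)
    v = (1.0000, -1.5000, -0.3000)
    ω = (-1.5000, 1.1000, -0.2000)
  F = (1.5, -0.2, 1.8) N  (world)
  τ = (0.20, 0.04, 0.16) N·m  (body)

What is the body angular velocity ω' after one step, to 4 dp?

precession coupling ω×(Iω) = (-0.0022, -0.0420, -0.2145)
angular accel α = (10.1100, 0.5467, 2.3406)
new body rate ω' = (-0.9945, 1.1273, -0.0830)

ω' = (-0.9945, 1.1273, -0.0830)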